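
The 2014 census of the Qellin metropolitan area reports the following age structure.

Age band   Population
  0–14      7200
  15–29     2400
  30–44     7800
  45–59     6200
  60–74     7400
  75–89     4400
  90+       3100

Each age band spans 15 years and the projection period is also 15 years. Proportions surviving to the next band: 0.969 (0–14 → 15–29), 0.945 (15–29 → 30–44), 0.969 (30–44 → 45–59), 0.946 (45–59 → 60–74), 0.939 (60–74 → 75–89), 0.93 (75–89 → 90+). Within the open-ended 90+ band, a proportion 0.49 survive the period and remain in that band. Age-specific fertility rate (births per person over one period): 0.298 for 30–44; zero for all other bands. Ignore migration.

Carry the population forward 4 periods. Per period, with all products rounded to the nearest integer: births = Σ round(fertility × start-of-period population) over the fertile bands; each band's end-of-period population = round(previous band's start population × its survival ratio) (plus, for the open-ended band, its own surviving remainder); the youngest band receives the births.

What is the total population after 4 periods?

Let band 1 be 0–14 through band 7 = 90+.
Period 1.
Births: 7800 × 0.298 = 2324
Band 2: 7200 × 0.969 = 6977
Band 3: 2400 × 0.945 = 2268
Band 4: 7800 × 0.969 = 7558
Band 5: 6200 × 0.946 = 5865
Band 6: 7400 × 0.939 = 6949
Band 7: 4400 × 0.93 + 3100 × 0.49 = 4092 + 1519 = 5611
End of period: [2324, 6977, 2268, 7558, 5865, 6949, 5611]
Period 2.
Births: 2268 × 0.298 = 676
Band 2: 2324 × 0.969 = 2252
Band 3: 6977 × 0.945 = 6593
Band 4: 2268 × 0.969 = 2198
Band 5: 7558 × 0.946 = 7150
Band 6: 5865 × 0.939 = 5507
Band 7: 6949 × 0.93 + 5611 × 0.49 = 6463 + 2749 = 9212
End of period: [676, 2252, 6593, 2198, 7150, 5507, 9212]
Period 3.
Births: 6593 × 0.298 = 1965
Band 2: 676 × 0.969 = 655
Band 3: 2252 × 0.945 = 2128
Band 4: 6593 × 0.969 = 6389
Band 5: 2198 × 0.946 = 2079
Band 6: 7150 × 0.939 = 6714
Band 7: 5507 × 0.93 + 9212 × 0.49 = 5122 + 4514 = 9636
End of period: [1965, 655, 2128, 6389, 2079, 6714, 9636]
Period 4.
Births: 2128 × 0.298 = 634
Band 2: 1965 × 0.969 = 1904
Band 3: 655 × 0.945 = 619
Band 4: 2128 × 0.969 = 2062
Band 5: 6389 × 0.946 = 6044
Band 6: 2079 × 0.939 = 1952
Band 7: 6714 × 0.93 + 9636 × 0.49 = 6244 + 4722 = 10966
End of period: [634, 1904, 619, 2062, 6044, 1952, 10966]
Total after period 4: 634 + 1904 + 619 + 2062 + 6044 + 1952 + 10966 = 24181

24181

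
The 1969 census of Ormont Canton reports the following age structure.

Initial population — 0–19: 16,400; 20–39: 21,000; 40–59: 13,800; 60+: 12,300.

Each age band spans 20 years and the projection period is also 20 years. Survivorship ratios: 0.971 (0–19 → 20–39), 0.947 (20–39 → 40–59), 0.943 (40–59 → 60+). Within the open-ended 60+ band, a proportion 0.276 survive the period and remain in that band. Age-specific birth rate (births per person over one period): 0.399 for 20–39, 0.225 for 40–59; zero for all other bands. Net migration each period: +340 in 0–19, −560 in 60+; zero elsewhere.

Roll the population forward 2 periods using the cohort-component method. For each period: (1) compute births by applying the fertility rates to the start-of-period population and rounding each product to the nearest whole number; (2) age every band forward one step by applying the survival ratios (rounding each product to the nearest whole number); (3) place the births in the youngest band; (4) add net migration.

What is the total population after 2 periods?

60297

Let group 1 be 0–19 through group 4 = 60+.
— Period 1 —
Births: 21000 * 0.399 = 8379 ; 13800 * 0.225 = 3105 ⇒ total 11484
Group 2: 16400 * 0.971 = 15924
Group 3: 21000 * 0.947 = 19887
Group 4: 13800 * 0.943 + 12300 * 0.276 = 13013 + 3395 = 16408
Net migration: Group 1 + 340 → 11824; Group 4 − 560 → 15848
Giving 11824 / 15924 / 19887 / 15848.
— Period 2 —
Births: 15924 * 0.399 = 6354 ; 19887 * 0.225 = 4475 ⇒ total 10829
Group 2: 11824 * 0.971 = 11481
Group 3: 15924 * 0.947 = 15080
Group 4: 19887 * 0.943 + 15848 * 0.276 = 18753 + 4374 = 23127
Net migration: Group 1 + 340 → 11169; Group 4 − 560 → 22567
Giving 11169 / 11481 / 15080 / 22567.
Total after period 2: 11169 + 11481 + 15080 + 22567 = 60297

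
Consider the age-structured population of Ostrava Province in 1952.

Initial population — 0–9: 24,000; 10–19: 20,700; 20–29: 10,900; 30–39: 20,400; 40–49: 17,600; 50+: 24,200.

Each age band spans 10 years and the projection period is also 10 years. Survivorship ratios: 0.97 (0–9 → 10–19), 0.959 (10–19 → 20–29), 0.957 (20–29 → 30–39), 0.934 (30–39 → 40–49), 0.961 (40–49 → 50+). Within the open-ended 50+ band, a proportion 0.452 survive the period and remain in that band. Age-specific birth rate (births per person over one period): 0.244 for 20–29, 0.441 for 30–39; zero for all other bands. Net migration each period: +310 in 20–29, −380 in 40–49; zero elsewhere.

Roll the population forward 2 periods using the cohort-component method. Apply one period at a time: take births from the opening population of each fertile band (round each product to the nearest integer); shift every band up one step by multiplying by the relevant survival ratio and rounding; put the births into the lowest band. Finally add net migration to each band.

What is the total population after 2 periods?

102653

After projecting period 1:
Births: 10900 * 0.244 = 2660  |  20400 * 0.441 = 8996 — total 11656
10–19: 24000 * 0.97 = 23280
20–29: 20700 * 0.959 = 19851
30–39: 10900 * 0.957 = 10431
40–49: 20400 * 0.934 = 19054
50+: 17600 * 0.961 + 24200 * 0.452 = 16914 + 10938 = 27852
Net migration: 20–29 + 310 → 20161; 40–49 − 380 → 18674
Population now: 0–9=11656, 10–19=23280, 20–29=20161, 30–39=10431, 40–49=18674, 50+=27852
After projecting period 2:
Births: 20161 * 0.244 = 4919  |  10431 * 0.441 = 4600 — total 9519
10–19: 11656 * 0.97 = 11306
20–29: 23280 * 0.959 = 22326
30–39: 20161 * 0.957 = 19294
40–49: 10431 * 0.934 = 9743
50+: 18674 * 0.961 + 27852 * 0.452 = 17946 + 12589 = 30535
Net migration: 20–29 + 310 → 22636; 40–49 − 380 → 9363
Population now: 0–9=9519, 10–19=11306, 20–29=22636, 30–39=19294, 40–49=9363, 50+=30535
Total after period 2: 9519 + 11306 + 22636 + 19294 + 9363 + 30535 = 102653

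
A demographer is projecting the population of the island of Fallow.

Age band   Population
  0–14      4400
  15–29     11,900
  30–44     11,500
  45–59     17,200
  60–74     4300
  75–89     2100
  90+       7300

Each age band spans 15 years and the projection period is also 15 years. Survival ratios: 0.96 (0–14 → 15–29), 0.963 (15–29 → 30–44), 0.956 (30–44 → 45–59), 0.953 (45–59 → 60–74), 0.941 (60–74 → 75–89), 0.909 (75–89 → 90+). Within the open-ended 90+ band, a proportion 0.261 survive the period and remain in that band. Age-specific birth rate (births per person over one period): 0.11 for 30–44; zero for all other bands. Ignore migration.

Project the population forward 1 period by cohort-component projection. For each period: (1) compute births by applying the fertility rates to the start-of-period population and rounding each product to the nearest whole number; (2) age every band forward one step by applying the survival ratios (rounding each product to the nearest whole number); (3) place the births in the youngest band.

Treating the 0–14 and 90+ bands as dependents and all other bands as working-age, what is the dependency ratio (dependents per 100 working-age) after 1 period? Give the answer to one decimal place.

After projecting period 1:
Births: 11500 × 0.11 = 1265
15–29: 4400 × 0.96 = 4224
30–44: 11900 × 0.963 = 11460
45–59: 11500 × 0.956 = 10994
60–74: 17200 × 0.953 = 16392
75–89: 4300 × 0.941 = 4046
90+: 2100 × 0.909 + 7300 × 0.261 = 1909 + 1905 = 3814
Giving 1265 / 4224 / 11460 / 10994 / 16392 / 4046 / 3814.
Dependents (band 0–14 + band 90+) = 1265 + 3814 = 5079; working-age = 47116; ratio = 5079/47116 × 100 = 10.8

10.8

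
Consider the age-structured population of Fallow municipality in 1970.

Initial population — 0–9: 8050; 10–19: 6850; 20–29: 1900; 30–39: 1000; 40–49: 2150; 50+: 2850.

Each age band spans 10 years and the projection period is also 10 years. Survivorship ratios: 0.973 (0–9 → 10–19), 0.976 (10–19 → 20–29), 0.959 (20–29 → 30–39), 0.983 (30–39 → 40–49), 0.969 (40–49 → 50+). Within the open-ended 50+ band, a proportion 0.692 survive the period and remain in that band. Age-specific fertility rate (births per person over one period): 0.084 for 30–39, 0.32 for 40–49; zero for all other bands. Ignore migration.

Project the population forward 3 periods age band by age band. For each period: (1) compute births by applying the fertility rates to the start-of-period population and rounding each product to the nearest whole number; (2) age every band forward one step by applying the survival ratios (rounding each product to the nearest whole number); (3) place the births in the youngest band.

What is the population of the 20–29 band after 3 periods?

733

— Period 1 —
Births: 1000 × 0.084 = 84, 2150 × 0.32 = 688 — total 772
10–19: 8050 × 0.973 = 7833
20–29: 6850 × 0.976 = 6686
30–39: 1900 × 0.959 = 1822
40–49: 1000 × 0.983 = 983
50+: 2150 × 0.969 + 2850 × 0.692 = 2083 + 1972 = 4055
→ [772, 7833, 6686, 1822, 983, 4055]
— Period 2 —
Births: 1822 × 0.084 = 153, 983 × 0.32 = 315 — total 468
10–19: 772 × 0.973 = 751
20–29: 7833 × 0.976 = 7645
30–39: 6686 × 0.959 = 6412
40–49: 1822 × 0.983 = 1791
50+: 983 × 0.969 + 4055 × 0.692 = 953 + 2806 = 3759
→ [468, 751, 7645, 6412, 1791, 3759]
— Period 3 —
Births: 6412 × 0.084 = 539, 1791 × 0.32 = 573 — total 1112
10–19: 468 × 0.973 = 455
20–29: 751 × 0.976 = 733
30–39: 7645 × 0.959 = 7332
40–49: 6412 × 0.983 = 6303
50+: 1791 × 0.969 + 3759 × 0.692 = 1735 + 2601 = 4336
→ [1112, 455, 733, 7332, 6303, 4336]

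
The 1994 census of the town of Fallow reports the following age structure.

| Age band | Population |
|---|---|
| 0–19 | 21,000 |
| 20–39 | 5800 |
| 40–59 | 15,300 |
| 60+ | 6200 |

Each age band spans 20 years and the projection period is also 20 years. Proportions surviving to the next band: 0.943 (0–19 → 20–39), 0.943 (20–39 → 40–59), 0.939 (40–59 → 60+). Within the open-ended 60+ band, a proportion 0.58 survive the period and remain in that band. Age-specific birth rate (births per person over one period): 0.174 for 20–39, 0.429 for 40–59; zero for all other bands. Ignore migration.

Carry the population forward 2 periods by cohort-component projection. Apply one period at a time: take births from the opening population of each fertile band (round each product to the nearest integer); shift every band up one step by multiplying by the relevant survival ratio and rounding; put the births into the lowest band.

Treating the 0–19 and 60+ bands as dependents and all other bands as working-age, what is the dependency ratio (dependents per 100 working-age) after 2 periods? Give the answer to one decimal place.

Period 1:
Births: 5800 * 0.174 = 1009 ; 15300 * 0.429 = 6564 ⇒ total 7573
20–39: 21000 * 0.943 = 19803
40–59: 5800 * 0.943 = 5469
60+: 15300 * 0.939 + 6200 * 0.58 = 14367 + 3596 = 17963
Giving 7573 / 19803 / 5469 / 17963.
Period 2:
Births: 19803 * 0.174 = 3446 ; 5469 * 0.429 = 2346 ⇒ total 5792
20–39: 7573 * 0.943 = 7141
40–59: 19803 * 0.943 = 18674
60+: 5469 * 0.939 + 17963 * 0.58 = 5135 + 10419 = 15554
Giving 5792 / 7141 / 18674 / 15554.
Dependents (band 0–19 + band 60+) = 5792 + 15554 = 21346; working-age = 25815; ratio = 21346/25815 × 100 = 82.7

82.7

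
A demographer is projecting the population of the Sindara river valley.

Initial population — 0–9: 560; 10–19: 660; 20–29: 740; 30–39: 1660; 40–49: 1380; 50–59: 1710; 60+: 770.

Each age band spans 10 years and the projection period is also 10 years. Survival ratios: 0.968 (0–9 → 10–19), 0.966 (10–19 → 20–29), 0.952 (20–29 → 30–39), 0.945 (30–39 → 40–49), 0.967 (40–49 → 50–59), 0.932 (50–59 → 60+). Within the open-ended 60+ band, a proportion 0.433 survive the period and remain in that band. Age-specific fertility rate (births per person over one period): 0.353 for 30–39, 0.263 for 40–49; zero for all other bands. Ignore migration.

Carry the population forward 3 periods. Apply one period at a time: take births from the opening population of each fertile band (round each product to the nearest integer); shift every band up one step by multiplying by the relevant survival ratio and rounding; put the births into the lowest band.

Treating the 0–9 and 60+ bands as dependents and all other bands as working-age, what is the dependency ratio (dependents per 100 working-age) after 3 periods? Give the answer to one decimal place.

83.3

(Groups numbered youngest = 1 to oldest = 7.)
Period 1:
Births: 1660 × 0.353 = 586  |  1380 × 0.263 = 363 — total 949
Group 2: 560 × 0.968 = 542
Group 3: 660 × 0.966 = 638
Group 4: 740 × 0.952 = 704
Group 5: 1660 × 0.945 = 1569
Group 6: 1380 × 0.967 = 1334
Group 7: 1710 × 0.932 + 770 × 0.433 = 1594 + 333 = 1927
→ [949, 542, 638, 704, 1569, 1334, 1927]
Period 2:
Births: 704 × 0.353 = 249  |  1569 × 0.263 = 413 — total 662
Group 2: 949 × 0.968 = 919
Group 3: 542 × 0.966 = 524
Group 4: 638 × 0.952 = 607
Group 5: 704 × 0.945 = 665
Group 6: 1569 × 0.967 = 1517
Group 7: 1334 × 0.932 + 1927 × 0.433 = 1243 + 834 = 2077
→ [662, 919, 524, 607, 665, 1517, 2077]
Period 3:
Births: 607 × 0.353 = 214  |  665 × 0.263 = 175 — total 389
Group 2: 662 × 0.968 = 641
Group 3: 919 × 0.966 = 888
Group 4: 524 × 0.952 = 499
Group 5: 607 × 0.945 = 574
Group 6: 665 × 0.967 = 643
Group 7: 1517 × 0.932 + 2077 × 0.433 = 1414 + 899 = 2313
→ [389, 641, 888, 499, 574, 643, 2313]
Dependents (band 0–9 + band 60+) = 389 + 2313 = 2702; working-age = 3245; ratio = 2702/3245 × 100 = 83.3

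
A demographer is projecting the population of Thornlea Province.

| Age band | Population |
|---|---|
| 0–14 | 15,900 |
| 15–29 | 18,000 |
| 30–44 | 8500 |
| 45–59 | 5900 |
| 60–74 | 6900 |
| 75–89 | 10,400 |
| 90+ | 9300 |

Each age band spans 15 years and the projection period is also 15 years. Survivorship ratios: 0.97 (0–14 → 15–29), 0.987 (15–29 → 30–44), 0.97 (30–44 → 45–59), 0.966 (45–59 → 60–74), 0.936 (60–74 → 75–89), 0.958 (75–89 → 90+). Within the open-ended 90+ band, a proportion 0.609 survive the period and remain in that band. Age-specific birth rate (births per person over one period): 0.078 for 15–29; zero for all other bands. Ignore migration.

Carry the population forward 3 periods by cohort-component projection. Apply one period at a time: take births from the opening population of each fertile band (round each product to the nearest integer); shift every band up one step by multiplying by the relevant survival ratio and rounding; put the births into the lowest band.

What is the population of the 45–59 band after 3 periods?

14766

After projecting period 1:
Births: 18000 × 0.078 = 1404
15–29: 15900 × 0.97 = 15423
30–44: 18000 × 0.987 = 17766
45–59: 8500 × 0.97 = 8245
60–74: 5900 × 0.966 = 5699
75–89: 6900 × 0.936 = 6458
90+: 10400 × 0.958 + 9300 × 0.609 = 9963 + 5664 = 15627
End of period: [1404, 15423, 17766, 8245, 5699, 6458, 15627]
After projecting period 2:
Births: 15423 × 0.078 = 1203
15–29: 1404 × 0.97 = 1362
30–44: 15423 × 0.987 = 15223
45–59: 17766 × 0.97 = 17233
60–74: 8245 × 0.966 = 7965
75–89: 5699 × 0.936 = 5334
90+: 6458 × 0.958 + 15627 × 0.609 = 6187 + 9517 = 15704
End of period: [1203, 1362, 15223, 17233, 7965, 5334, 15704]
After projecting period 3:
Births: 1362 × 0.078 = 106
15–29: 1203 × 0.97 = 1167
30–44: 1362 × 0.987 = 1344
45–59: 15223 × 0.97 = 14766
60–74: 17233 × 0.966 = 16647
75–89: 7965 × 0.936 = 7455
90+: 5334 × 0.958 + 15704 × 0.609 = 5110 + 9564 = 14674
End of period: [106, 1167, 1344, 14766, 16647, 7455, 14674]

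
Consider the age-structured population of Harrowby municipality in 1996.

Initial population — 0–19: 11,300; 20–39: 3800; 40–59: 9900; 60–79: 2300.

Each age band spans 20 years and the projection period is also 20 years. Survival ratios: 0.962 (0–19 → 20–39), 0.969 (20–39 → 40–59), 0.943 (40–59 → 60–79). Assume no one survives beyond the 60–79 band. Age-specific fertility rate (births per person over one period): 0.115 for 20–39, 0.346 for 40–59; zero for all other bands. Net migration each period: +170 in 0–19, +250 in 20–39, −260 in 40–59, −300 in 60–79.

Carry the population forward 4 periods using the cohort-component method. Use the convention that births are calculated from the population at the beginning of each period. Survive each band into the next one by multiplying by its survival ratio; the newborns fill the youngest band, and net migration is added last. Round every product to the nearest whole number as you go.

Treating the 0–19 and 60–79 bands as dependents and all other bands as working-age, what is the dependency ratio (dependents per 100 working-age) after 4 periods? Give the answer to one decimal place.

73.6

After projecting period 1:
Births: 3800 × 0.115 = 437 ; 9900 × 0.346 = 3425 → total 3862
20–39: 11300 × 0.962 = 10871
40–59: 3800 × 0.969 = 3682
60–79: 9900 × 0.943 = 9336
Net migration: 0–19 + 170 → 4032; 20–39 + 250 → 11121; 40–59 − 260 → 3422; 60–79 − 300 → 9036
Population now: 0–19=4032, 20–39=11121, 40–59=3422, 60–79=9036
After projecting period 2:
Births: 11121 × 0.115 = 1279 ; 3422 × 0.346 = 1184 → total 2463
20–39: 4032 × 0.962 = 3879
40–59: 11121 × 0.969 = 10776
60–79: 3422 × 0.943 = 3227
Net migration: 0–19 + 170 → 2633; 20–39 + 250 → 4129; 40–59 − 260 → 10516; 60–79 − 300 → 2927
Population now: 0–19=2633, 20–39=4129, 40–59=10516, 60–79=2927
After projecting period 3:
Births: 4129 × 0.115 = 475 ; 10516 × 0.346 = 3639 → total 4114
20–39: 2633 × 0.962 = 2533
40–59: 4129 × 0.969 = 4001
60–79: 10516 × 0.943 = 9917
Net migration: 0–19 + 170 → 4284; 20–39 + 250 → 2783; 40–59 − 260 → 3741; 60–79 − 300 → 9617
Population now: 0–19=4284, 20–39=2783, 40–59=3741, 60–79=9617
After projecting period 4:
Births: 2783 × 0.115 = 320 ; 3741 × 0.346 = 1294 → total 1614
20–39: 4284 × 0.962 = 4121
40–59: 2783 × 0.969 = 2697
60–79: 3741 × 0.943 = 3528
Net migration: 0–19 + 170 → 1784; 20–39 + 250 → 4371; 40–59 − 260 → 2437; 60–79 − 300 → 3228
Population now: 0–19=1784, 20–39=4371, 40–59=2437, 60–79=3228
Dependents (band 0–19 + band 60–79) = 1784 + 3228 = 5012; working-age = 6808; ratio = 5012/6808 × 100 = 73.6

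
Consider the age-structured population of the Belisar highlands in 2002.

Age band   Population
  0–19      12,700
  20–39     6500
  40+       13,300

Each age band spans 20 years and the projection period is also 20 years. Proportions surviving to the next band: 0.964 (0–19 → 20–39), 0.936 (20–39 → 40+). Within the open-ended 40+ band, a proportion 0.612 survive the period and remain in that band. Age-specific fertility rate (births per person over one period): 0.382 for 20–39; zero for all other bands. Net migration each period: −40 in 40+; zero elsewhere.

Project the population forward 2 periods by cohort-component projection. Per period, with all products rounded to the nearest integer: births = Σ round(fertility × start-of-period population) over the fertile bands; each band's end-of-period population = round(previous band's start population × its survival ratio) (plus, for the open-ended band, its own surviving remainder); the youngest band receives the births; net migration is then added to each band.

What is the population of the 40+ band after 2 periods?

20100

Period 1:
Births: 6500 × 0.382 = 2483
20–39: 12700 × 0.964 = 12243
40+: 6500 × 0.936 + 13300 × 0.612 = 6084 + 8140 = 14224
Net migration: 40+ − 40 → 14184
Population now: 0–19=2483, 20–39=12243, 40+=14184
Period 2:
Births: 12243 × 0.382 = 4677
20–39: 2483 × 0.964 = 2394
40+: 12243 × 0.936 + 14184 × 0.612 = 11459 + 8681 = 20140
Net migration: 40+ − 40 → 20100
Population now: 0–19=4677, 20–39=2394, 40+=20100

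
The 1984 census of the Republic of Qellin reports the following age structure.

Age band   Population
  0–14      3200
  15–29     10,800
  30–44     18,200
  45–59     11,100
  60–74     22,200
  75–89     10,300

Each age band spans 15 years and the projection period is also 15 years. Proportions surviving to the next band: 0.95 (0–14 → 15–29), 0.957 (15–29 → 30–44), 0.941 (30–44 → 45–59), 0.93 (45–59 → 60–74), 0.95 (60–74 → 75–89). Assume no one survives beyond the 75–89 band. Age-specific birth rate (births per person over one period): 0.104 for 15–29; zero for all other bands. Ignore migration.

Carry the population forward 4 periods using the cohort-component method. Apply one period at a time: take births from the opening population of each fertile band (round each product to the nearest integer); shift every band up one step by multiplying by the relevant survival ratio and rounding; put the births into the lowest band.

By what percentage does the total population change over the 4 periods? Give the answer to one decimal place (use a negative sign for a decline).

-83.5

(Bands numbered youngest = 1 to oldest = 6.)
— Period 1 —
Births: 10800 * 0.104 = 1123
Band 2: 3200 * 0.95 = 3040
Band 3: 10800 * 0.957 = 10336
Band 4: 18200 * 0.941 = 17126
Band 5: 11100 * 0.93 = 10323
Band 6: 22200 * 0.95 = 21090
Giving 1123 / 3040 / 10336 / 17126 / 10323 / 21090.
— Period 2 —
Births: 3040 * 0.104 = 316
Band 2: 1123 * 0.95 = 1067
Band 3: 3040 * 0.957 = 2909
Band 4: 10336 * 0.941 = 9726
Band 5: 17126 * 0.93 = 15927
Band 6: 10323 * 0.95 = 9807
Giving 316 / 1067 / 2909 / 9726 / 15927 / 9807.
— Period 3 —
Births: 1067 * 0.104 = 111
Band 2: 316 * 0.95 = 300
Band 3: 1067 * 0.957 = 1021
Band 4: 2909 * 0.941 = 2737
Band 5: 9726 * 0.93 = 9045
Band 6: 15927 * 0.95 = 15131
Giving 111 / 300 / 1021 / 2737 / 9045 / 15131.
— Period 4 —
Births: 300 * 0.104 = 31
Band 2: 111 * 0.95 = 105
Band 3: 300 * 0.957 = 287
Band 4: 1021 * 0.941 = 961
Band 5: 2737 * 0.93 = 2545
Band 6: 9045 * 0.95 = 8593
Giving 31 / 105 / 287 / 961 / 2545 / 8593.
Total: 75800 → 12522; change = -63278; percentage change = -83.5%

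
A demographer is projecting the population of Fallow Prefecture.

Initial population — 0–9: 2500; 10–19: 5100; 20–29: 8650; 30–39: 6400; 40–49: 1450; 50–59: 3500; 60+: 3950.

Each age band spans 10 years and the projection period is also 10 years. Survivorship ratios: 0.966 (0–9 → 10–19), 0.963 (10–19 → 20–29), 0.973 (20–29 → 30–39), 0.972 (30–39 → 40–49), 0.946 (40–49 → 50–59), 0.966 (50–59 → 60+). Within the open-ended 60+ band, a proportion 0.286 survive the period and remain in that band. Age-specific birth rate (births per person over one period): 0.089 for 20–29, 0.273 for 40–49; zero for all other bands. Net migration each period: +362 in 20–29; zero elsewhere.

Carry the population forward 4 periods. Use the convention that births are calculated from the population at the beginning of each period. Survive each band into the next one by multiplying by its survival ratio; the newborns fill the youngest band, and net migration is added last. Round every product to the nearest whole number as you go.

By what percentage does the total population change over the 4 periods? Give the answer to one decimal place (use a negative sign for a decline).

[period 1]
Births: 8650 × 0.089 = 770 ; 1450 × 0.273 = 396 → total 1166
10–19: 2500 × 0.966 = 2415
20–29: 5100 × 0.963 = 4911
30–39: 8650 × 0.973 = 8416
40–49: 6400 × 0.972 = 6221
50–59: 1450 × 0.946 = 1372
60+: 3500 × 0.966 + 3950 × 0.286 = 3381 + 1130 = 4511
Net migration: 20–29 + 362 → 5273
→ [1166, 2415, 5273, 8416, 6221, 1372, 4511]
[period 2]
Births: 5273 × 0.089 = 469 ; 6221 × 0.273 = 1698 → total 2167
10–19: 1166 × 0.966 = 1126
20–29: 2415 × 0.963 = 2326
30–39: 5273 × 0.973 = 5131
40–49: 8416 × 0.972 = 8180
50–59: 6221 × 0.946 = 5885
60+: 1372 × 0.966 + 4511 × 0.286 = 1325 + 1290 = 2615
Net migration: 20–29 + 362 → 2688
→ [2167, 1126, 2688, 5131, 8180, 5885, 2615]
[period 3]
Births: 2688 × 0.089 = 239 ; 8180 × 0.273 = 2233 → total 2472
10–19: 2167 × 0.966 = 2093
20–29: 1126 × 0.963 = 1084
30–39: 2688 × 0.973 = 2615
40–49: 5131 × 0.972 = 4987
50–59: 8180 × 0.946 = 7738
60+: 5885 × 0.966 + 2615 × 0.286 = 5685 + 748 = 6433
Net migration: 20–29 + 362 → 1446
→ [2472, 2093, 1446, 2615, 4987, 7738, 6433]
[period 4]
Births: 1446 × 0.089 = 129 ; 4987 × 0.273 = 1361 → total 1490
10–19: 2472 × 0.966 = 2388
20–29: 2093 × 0.963 = 2016
30–39: 1446 × 0.973 = 1407
40–49: 2615 × 0.972 = 2542
50–59: 4987 × 0.946 = 4718
60+: 7738 × 0.966 + 6433 × 0.286 = 7475 + 1840 = 9315
Net migration: 20–29 + 362 → 2378
→ [1490, 2388, 2378, 1407, 2542, 4718, 9315]
Total: 31550 → 24238; change = -7312; percentage change = -23.2%

-23.2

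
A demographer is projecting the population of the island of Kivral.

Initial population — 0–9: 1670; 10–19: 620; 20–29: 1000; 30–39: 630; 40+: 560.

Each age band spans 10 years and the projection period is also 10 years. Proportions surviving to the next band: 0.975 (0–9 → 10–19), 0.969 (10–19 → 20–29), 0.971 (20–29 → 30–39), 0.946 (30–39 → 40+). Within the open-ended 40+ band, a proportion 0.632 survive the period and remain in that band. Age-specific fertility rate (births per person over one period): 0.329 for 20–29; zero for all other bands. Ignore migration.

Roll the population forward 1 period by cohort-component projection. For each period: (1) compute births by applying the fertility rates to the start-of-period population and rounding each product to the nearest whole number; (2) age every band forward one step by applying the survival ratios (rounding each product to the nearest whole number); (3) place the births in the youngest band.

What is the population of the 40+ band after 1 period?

950

Numbering the groups 1..5 from youngest to oldest:
Period 1.
Births: 1000 * 0.329 = 329
Group 2: 1670 * 0.975 = 1628
Group 3: 620 * 0.969 = 601
Group 4: 1000 * 0.971 = 971
Group 5: 630 * 0.946 + 560 * 0.632 = 596 + 354 = 950
Population now: 0–9=329, 10–19=1628, 20–29=601, 30–39=971, 40+=950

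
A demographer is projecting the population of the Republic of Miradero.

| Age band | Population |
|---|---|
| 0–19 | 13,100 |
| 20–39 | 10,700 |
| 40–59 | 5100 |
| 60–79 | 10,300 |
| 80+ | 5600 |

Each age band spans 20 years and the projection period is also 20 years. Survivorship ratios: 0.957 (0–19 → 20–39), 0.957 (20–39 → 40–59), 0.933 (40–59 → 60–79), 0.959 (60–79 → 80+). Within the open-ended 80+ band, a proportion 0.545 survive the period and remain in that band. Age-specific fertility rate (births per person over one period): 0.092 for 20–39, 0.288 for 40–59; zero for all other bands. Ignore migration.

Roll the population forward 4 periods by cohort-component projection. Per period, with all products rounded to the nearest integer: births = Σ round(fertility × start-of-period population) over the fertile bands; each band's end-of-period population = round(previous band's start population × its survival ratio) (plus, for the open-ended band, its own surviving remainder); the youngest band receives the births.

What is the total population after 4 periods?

29551

Numbering the bands 1..5 from youngest to oldest:
After projecting period 1:
Births: 10700 × 0.092 = 984, 5100 × 0.288 = 1469 → 2453
Band 2: 13100 × 0.957 = 12537
Band 3: 10700 × 0.957 = 10240
Band 4: 5100 × 0.933 = 4758
Band 5: 10300 × 0.959 + 5600 × 0.545 = 9878 + 3052 = 12930
End of period: [2453, 12537, 10240, 4758, 12930]
After projecting period 2:
Births: 12537 × 0.092 = 1153, 10240 × 0.288 = 2949 → 4102
Band 2: 2453 × 0.957 = 2348
Band 3: 12537 × 0.957 = 11998
Band 4: 10240 × 0.933 = 9554
Band 5: 4758 × 0.959 + 12930 × 0.545 = 4563 + 7047 = 11610
End of period: [4102, 2348, 11998, 9554, 11610]
After projecting period 3:
Births: 2348 × 0.092 = 216, 11998 × 0.288 = 3455 → 3671
Band 2: 4102 × 0.957 = 3926
Band 3: 2348 × 0.957 = 2247
Band 4: 11998 × 0.933 = 11194
Band 5: 9554 × 0.959 + 11610 × 0.545 = 9162 + 6327 = 15489
End of period: [3671, 3926, 2247, 11194, 15489]
After projecting period 4:
Births: 3926 × 0.092 = 361, 2247 × 0.288 = 647 → 1008
Band 2: 3671 × 0.957 = 3513
Band 3: 3926 × 0.957 = 3757
Band 4: 2247 × 0.933 = 2096
Band 5: 11194 × 0.959 + 15489 × 0.545 = 10735 + 8442 = 19177
End of period: [1008, 3513, 3757, 2096, 19177]
Total after period 4: 1008 + 3513 + 3757 + 2096 + 19177 = 29551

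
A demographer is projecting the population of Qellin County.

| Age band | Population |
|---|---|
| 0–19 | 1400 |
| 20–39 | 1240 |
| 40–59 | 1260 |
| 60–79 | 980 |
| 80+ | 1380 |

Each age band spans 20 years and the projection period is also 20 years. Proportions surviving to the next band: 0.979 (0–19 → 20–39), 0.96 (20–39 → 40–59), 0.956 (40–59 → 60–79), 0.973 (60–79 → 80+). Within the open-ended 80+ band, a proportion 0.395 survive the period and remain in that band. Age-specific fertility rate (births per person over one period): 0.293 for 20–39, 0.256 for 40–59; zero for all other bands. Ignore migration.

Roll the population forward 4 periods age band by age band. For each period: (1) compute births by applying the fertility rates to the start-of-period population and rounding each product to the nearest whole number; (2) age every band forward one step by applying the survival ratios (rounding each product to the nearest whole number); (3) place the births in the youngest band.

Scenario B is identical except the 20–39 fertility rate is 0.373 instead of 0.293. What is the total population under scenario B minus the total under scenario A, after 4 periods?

Let group 1 be 0–19 through group 5 = 80+.
— Period 1 —
Births: 1240 × 0.293 = 363 ; 1260 × 0.256 = 323 ⇒ total 686
Group 2: 1400 × 0.979 = 1371
Group 3: 1240 × 0.96 = 1190
Group 4: 1260 × 0.956 = 1205
Group 5: 980 × 0.973 + 1380 × 0.395 = 954 + 545 = 1499
End of period: [686, 1371, 1190, 1205, 1499]
— Period 2 —
Births: 1371 × 0.293 = 402 ; 1190 × 0.256 = 305 ⇒ total 707
Group 2: 686 × 0.979 = 672
Group 3: 1371 × 0.96 = 1316
Group 4: 1190 × 0.956 = 1138
Group 5: 1205 × 0.973 + 1499 × 0.395 = 1172 + 592 = 1764
End of period: [707, 672, 1316, 1138, 1764]
— Period 3 —
Births: 672 × 0.293 = 197 ; 1316 × 0.256 = 337 ⇒ total 534
Group 2: 707 × 0.979 = 692
Group 3: 672 × 0.96 = 645
Group 4: 1316 × 0.956 = 1258
Group 5: 1138 × 0.973 + 1764 × 0.395 = 1107 + 697 = 1804
End of period: [534, 692, 645, 1258, 1804]
— Period 4 —
Births: 692 × 0.293 = 203 ; 645 × 0.256 = 165 ⇒ total 368
Group 2: 534 × 0.979 = 523
Group 3: 692 × 0.96 = 664
Group 4: 645 × 0.956 = 617
Group 5: 1258 × 0.973 + 1804 × 0.395 = 1224 + 713 = 1937
End of period: [368, 523, 664, 617, 1937]
Scenario A total after 4 periods: 4109
Scenario B projection —
— Period 1 —
Births: 1240 × 0.373 = 463 ; 1260 × 0.256 = 323 ⇒ total 786
Group 2: 1400 × 0.979 = 1371
Group 3: 1240 × 0.96 = 1190
Group 4: 1260 × 0.956 = 1205
Group 5: 980 × 0.973 + 1380 × 0.395 = 954 + 545 = 1499
End of period: [786, 1371, 1190, 1205, 1499]
— Period 2 —
Births: 1371 × 0.373 = 511 ; 1190 × 0.256 = 305 ⇒ total 816
Group 2: 786 × 0.979 = 769
Group 3: 1371 × 0.96 = 1316
Group 4: 1190 × 0.956 = 1138
Group 5: 1205 × 0.973 + 1499 × 0.395 = 1172 + 592 = 1764
End of period: [816, 769, 1316, 1138, 1764]
— Period 3 —
Births: 769 × 0.373 = 287 ; 1316 × 0.256 = 337 ⇒ total 624
Group 2: 816 × 0.979 = 799
Group 3: 769 × 0.96 = 738
Group 4: 1316 × 0.956 = 1258
Group 5: 1138 × 0.973 + 1764 × 0.395 = 1107 + 697 = 1804
End of period: [624, 799, 738, 1258, 1804]
— Period 4 —
Births: 799 × 0.373 = 298 ; 738 × 0.256 = 189 ⇒ total 487
Group 2: 624 × 0.979 = 611
Group 3: 799 × 0.96 = 767
Group 4: 738 × 0.956 = 706
Group 5: 1258 × 0.973 + 1804 × 0.395 = 1224 + 713 = 1937
End of period: [487, 611, 767, 706, 1937]
Scenario B total after 4 periods: 4508
Difference B − A = 4508 − 4109 = 399

399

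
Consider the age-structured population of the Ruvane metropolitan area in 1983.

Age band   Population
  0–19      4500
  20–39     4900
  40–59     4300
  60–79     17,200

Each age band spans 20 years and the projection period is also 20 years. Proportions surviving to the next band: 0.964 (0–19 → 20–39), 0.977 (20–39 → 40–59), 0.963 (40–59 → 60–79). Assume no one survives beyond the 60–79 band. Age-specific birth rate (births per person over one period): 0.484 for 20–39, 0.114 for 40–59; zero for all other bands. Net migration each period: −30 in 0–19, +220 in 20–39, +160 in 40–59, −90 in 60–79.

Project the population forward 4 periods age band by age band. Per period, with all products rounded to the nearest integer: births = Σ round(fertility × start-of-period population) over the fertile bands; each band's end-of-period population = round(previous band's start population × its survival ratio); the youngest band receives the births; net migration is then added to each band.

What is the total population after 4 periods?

9571

Numbering the bands 1..4 from youngest to oldest:
Period 1.
Births: 4900 × 0.484 = 2372 ; 4300 × 0.114 = 490 → total 2862
Band 2: 4500 × 0.964 = 4338
Band 3: 4900 × 0.977 = 4787
Band 4: 4300 × 0.963 = 4141
Net migration: Band 1 − 30 → 2832; Band 2 + 220 → 4558; Band 3 + 160 → 4947; Band 4 − 90 → 4051
Giving 2832 / 4558 / 4947 / 4051.
Period 2.
Births: 4558 × 0.484 = 2206 ; 4947 × 0.114 = 564 → total 2770
Band 2: 2832 × 0.964 = 2730
Band 3: 4558 × 0.977 = 4453
Band 4: 4947 × 0.963 = 4764
Net migration: Band 1 − 30 → 2740; Band 2 + 220 → 2950; Band 3 + 160 → 4613; Band 4 − 90 → 4674
Giving 2740 / 2950 / 4613 / 4674.
Period 3.
Births: 2950 × 0.484 = 1428 ; 4613 × 0.114 = 526 → total 1954
Band 2: 2740 × 0.964 = 2641
Band 3: 2950 × 0.977 = 2882
Band 4: 4613 × 0.963 = 4442
Net migration: Band 1 − 30 → 1924; Band 2 + 220 → 2861; Band 3 + 160 → 3042; Band 4 − 90 → 4352
Giving 1924 / 2861 / 3042 / 4352.
Period 4.
Births: 2861 × 0.484 = 1385 ; 3042 × 0.114 = 347 → total 1732
Band 2: 1924 × 0.964 = 1855
Band 3: 2861 × 0.977 = 2795
Band 4: 3042 × 0.963 = 2929
Net migration: Band 1 − 30 → 1702; Band 2 + 220 → 2075; Band 3 + 160 → 2955; Band 4 − 90 → 2839
Giving 1702 / 2075 / 2955 / 2839.
Total after period 4: 1702 + 2075 + 2955 + 2839 = 9571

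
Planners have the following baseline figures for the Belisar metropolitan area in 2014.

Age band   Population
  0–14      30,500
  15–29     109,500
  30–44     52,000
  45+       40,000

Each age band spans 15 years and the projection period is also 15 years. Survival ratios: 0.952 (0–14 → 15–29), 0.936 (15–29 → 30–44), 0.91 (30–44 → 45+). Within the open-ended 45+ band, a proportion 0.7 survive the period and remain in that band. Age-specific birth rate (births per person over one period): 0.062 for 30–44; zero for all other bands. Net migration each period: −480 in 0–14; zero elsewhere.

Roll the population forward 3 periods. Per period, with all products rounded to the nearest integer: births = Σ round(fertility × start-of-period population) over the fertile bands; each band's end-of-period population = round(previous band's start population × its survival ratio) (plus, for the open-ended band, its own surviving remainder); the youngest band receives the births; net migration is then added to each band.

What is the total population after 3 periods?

(Bands numbered youngest = 1 to oldest = 4.)
Period 1:
Births: 52000 * 0.062 = 3224
Band 2: 30500 * 0.952 = 29036
Band 3: 109500 * 0.936 = 102492
Band 4: 52000 * 0.91 + 40000 * 0.7 = 47320 + 28000 = 75320
Net migration: Band 1 − 480 → 2744
End of period: [2744, 29036, 102492, 75320]
Period 2:
Births: 102492 * 0.062 = 6355
Band 2: 2744 * 0.952 = 2612
Band 3: 29036 * 0.936 = 27178
Band 4: 102492 * 0.91 + 75320 * 0.7 = 93268 + 52724 = 145992
Net migration: Band 1 − 480 → 5875
End of period: [5875, 2612, 27178, 145992]
Period 3:
Births: 27178 * 0.062 = 1685
Band 2: 5875 * 0.952 = 5593
Band 3: 2612 * 0.936 = 2445
Band 4: 27178 * 0.91 + 145992 * 0.7 = 24732 + 102194 = 126926
Net migration: Band 1 − 480 → 1205
End of period: [1205, 5593, 2445, 126926]
Total after period 3: 1205 + 5593 + 2445 + 126926 = 136169

136169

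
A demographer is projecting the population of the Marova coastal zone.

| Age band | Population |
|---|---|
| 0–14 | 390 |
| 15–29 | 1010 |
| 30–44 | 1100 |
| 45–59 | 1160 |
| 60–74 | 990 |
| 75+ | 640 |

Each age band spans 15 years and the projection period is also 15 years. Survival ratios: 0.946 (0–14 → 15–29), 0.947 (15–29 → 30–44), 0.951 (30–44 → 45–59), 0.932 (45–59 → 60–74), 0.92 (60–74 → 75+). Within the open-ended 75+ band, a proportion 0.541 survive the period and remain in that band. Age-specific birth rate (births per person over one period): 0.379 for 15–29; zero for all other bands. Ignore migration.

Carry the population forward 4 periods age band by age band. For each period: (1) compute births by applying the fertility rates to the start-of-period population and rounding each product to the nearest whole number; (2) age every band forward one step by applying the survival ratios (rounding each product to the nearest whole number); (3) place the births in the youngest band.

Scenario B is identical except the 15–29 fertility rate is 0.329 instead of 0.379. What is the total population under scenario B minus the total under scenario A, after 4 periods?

Period 1.
Births: 1010 × 0.379 = 383
15–29: 390 × 0.946 = 369
30–44: 1010 × 0.947 = 956
45–59: 1100 × 0.951 = 1046
60–74: 1160 × 0.932 = 1081
75+: 990 × 0.92 + 640 × 0.541 = 911 + 346 = 1257
Population now: 0–14=383, 15–29=369, 30–44=956, 45–59=1046, 60–74=1081, 75+=1257
Period 2.
Births: 369 × 0.379 = 140
15–29: 383 × 0.946 = 362
30–44: 369 × 0.947 = 349
45–59: 956 × 0.951 = 909
60–74: 1046 × 0.932 = 975
75+: 1081 × 0.92 + 1257 × 0.541 = 995 + 680 = 1675
Population now: 0–14=140, 15–29=362, 30–44=349, 45–59=909, 60–74=975, 75+=1675
Period 3.
Births: 362 × 0.379 = 137
15–29: 140 × 0.946 = 132
30–44: 362 × 0.947 = 343
45–59: 349 × 0.951 = 332
60–74: 909 × 0.932 = 847
75+: 975 × 0.92 + 1675 × 0.541 = 897 + 906 = 1803
Population now: 0–14=137, 15–29=132, 30–44=343, 45–59=332, 60–74=847, 75+=1803
Period 4.
Births: 132 × 0.379 = 50
15–29: 137 × 0.946 = 130
30–44: 132 × 0.947 = 125
45–59: 343 × 0.951 = 326
60–74: 332 × 0.932 = 309
75+: 847 × 0.92 + 1803 × 0.541 = 779 + 975 = 1754
Population now: 0–14=50, 15–29=130, 30–44=125, 45–59=326, 60–74=309, 75+=1754
Scenario A total after 4 periods: 2694
Scenario B projection —
Period 1.
Births: 1010 × 0.329 = 332
15–29: 390 × 0.946 = 369
30–44: 1010 × 0.947 = 956
45–59: 1100 × 0.951 = 1046
60–74: 1160 × 0.932 = 1081
75+: 990 × 0.92 + 640 × 0.541 = 911 + 346 = 1257
Population now: 0–14=332, 15–29=369, 30–44=956, 45–59=1046, 60–74=1081, 75+=1257
Period 2.
Births: 369 × 0.329 = 121
15–29: 332 × 0.946 = 314
30–44: 369 × 0.947 = 349
45–59: 956 × 0.951 = 909
60–74: 1046 × 0.932 = 975
75+: 1081 × 0.92 + 1257 × 0.541 = 995 + 680 = 1675
Population now: 0–14=121, 15–29=314, 30–44=349, 45–59=909, 60–74=975, 75+=1675
Period 3.
Births: 314 × 0.329 = 103
15–29: 121 × 0.946 = 114
30–44: 314 × 0.947 = 297
45–59: 349 × 0.951 = 332
60–74: 909 × 0.932 = 847
75+: 975 × 0.92 + 1675 × 0.541 = 897 + 906 = 1803
Population now: 0–14=103, 15–29=114, 30–44=297, 45–59=332, 60–74=847, 75+=1803
Period 4.
Births: 114 × 0.329 = 38
15–29: 103 × 0.946 = 97
30–44: 114 × 0.947 = 108
45–59: 297 × 0.951 = 282
60–74: 332 × 0.932 = 309
75+: 847 × 0.92 + 1803 × 0.541 = 779 + 975 = 1754
Population now: 0–14=38, 15–29=97, 30–44=108, 45–59=282, 60–74=309, 75+=1754
Scenario B total after 4 periods: 2588
Difference B − A = 2588 − 2694 = -106

-106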